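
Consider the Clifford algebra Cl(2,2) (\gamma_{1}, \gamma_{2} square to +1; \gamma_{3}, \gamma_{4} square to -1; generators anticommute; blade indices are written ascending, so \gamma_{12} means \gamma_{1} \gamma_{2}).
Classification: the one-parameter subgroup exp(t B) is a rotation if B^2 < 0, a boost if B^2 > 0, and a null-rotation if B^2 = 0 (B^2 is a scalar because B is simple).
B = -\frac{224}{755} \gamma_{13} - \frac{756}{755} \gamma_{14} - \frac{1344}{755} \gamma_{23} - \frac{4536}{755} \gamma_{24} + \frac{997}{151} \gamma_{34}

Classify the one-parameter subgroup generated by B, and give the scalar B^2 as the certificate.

B^2 term by term: the squares give (-\frac{224}{755})^2*(\gamma_{13})^2 + (-\frac{756}{755})^2*(\gamma_{14})^2 + (-\frac{1344}{755})^2*(\gamma_{23})^2 + (-\frac{4536}{755})^2*(\gamma_{24})^2 + (\frac{997}{151})^2*(\gamma_{34})^2 = \frac{50176}{570025}*(+1) + \frac{571536}{570025}*(+1) + \frac{1806336}{570025}*(+1) + \frac{20575296}{570025}*(+1) + \frac{994009}{22801}*(-1) = -\frac{81}{25} (each basis 2-blade squares to minus the product of its generators' squares); cross terms between blades sharing an index anticommute and cancel; the commuting (index-disjoint) pairs give grade-4 terms 2*c*c'*(blade product), which cancel blade by blade — \gamma_{1234}: -\frac{2032128}{570025} + \frac{2032128}{570025} = 0 — confirming B is simple. So B^2 = -\frac{81}{25}.
Answer: rotation, certificate B^2 = -\frac{81}{25}. Note: conjugating B changes its blade decomposition but never the scalar B^2 = -\frac{81}{25}, whose sign settles the classification.


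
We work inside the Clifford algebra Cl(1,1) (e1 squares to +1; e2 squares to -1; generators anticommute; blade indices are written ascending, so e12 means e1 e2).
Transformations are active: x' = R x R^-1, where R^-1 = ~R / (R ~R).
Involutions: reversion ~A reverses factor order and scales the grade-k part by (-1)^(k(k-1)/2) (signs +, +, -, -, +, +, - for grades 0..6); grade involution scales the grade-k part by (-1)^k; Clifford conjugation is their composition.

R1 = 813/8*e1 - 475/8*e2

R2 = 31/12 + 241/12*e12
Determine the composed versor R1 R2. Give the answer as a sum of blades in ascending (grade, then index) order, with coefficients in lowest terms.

Distribute over the terms of R1 (each basis-blade product reordered to ascending indices, repeated generators contracted through their squares):
(813/8*e1) R2 = 8401/32*e1 + 65311/32*e2
(-475/8*e2) R2 = -114475/96*e1 - 14725/96*e2
Summing the partial products and collecting blades:
Answer: -11159/12*e1 + 22651/12*e2


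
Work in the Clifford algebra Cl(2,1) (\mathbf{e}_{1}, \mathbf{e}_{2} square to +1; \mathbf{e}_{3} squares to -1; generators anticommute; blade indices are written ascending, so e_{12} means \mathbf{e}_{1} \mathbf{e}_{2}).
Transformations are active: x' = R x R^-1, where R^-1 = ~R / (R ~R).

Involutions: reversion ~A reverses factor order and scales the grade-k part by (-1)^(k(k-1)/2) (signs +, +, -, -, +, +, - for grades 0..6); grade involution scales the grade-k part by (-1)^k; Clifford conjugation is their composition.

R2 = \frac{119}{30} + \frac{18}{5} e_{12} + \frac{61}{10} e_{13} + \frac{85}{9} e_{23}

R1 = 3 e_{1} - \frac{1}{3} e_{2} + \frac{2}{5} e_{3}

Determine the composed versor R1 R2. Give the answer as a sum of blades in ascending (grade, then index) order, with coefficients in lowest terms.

Distribute over the terms of R1 (each basis-blade product reordered to ascending indices, repeated generators contracted through their squares):
(3 e_{1}) R2 = \frac{119}{10} e_{1} + \frac{54}{5} e_{2} + \frac{183}{10} e_{3} + \frac{85}{3} e_{123}
(-\frac{1}{3} e_{2}) R2 = \frac{6}{5} e_{1} - \frac{119}{90} e_{2} - \frac{85}{27} e_{3} + \frac{61}{30} e_{123}
(\frac{2}{5} e_{3}) R2 = \frac{61}{25} e_{1} + \frac{34}{9} e_{2} + \frac{119}{75} e_{3} + \frac{36}{25} e_{123}
Summing the partial products and collecting blades:
Answer: \frac{777}{50} e_{1} + \frac{1193}{90} e_{2} + \frac{22597}{1350} e_{3} + \frac{4771}{150} e_{123}


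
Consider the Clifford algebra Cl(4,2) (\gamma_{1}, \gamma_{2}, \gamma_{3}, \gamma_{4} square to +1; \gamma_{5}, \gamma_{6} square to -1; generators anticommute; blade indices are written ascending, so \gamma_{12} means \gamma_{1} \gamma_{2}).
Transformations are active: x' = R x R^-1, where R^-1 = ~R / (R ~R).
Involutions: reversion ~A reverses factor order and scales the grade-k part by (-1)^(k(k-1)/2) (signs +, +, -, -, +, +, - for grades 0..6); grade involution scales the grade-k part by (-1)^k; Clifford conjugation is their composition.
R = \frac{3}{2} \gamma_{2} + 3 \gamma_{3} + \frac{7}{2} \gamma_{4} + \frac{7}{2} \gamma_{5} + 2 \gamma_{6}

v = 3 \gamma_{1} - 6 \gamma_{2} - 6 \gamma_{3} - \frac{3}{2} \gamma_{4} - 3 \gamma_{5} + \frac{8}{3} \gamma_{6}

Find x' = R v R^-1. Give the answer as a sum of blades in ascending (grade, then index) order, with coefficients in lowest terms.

~R = \frac{3}{2} \gamma_{2} + 3 \gamma_{3} + \frac{7}{2} \gamma_{4} + \frac{7}{2} \gamma_{5} + 2 \gamma_{6}, and R ~R = \frac{29}{4}, so R^-1 = ~R / (\frac{29}{4}).
R v = -\frac{325}{12} - \frac{9}{2} \gamma_{12} - 9 \gamma_{13} - \frac{21}{2} \gamma_{14} - \frac{21}{2} \gamma_{15} - 6 \gamma_{16} + 9 \gamma_{23} + \frac{75}{4} \gamma_{24} + \frac{33}{2} \gamma_{25} + 16 \gamma_{26} + \frac{33}{2} \gamma_{34} + 12 \gamma_{35} + 20 \gamma_{36} - \frac{21}{4} \gamma_{45} + \frac{37}{3} \gamma_{46} + \frac{46}{3} \gamma_{56}
Answer: -3 \gamma_{1} - \frac{151}{29} \gamma_{2} - \frac{476}{29} \gamma_{3} - \frac{4289}{174} \gamma_{4} - \frac{2014}{87} \gamma_{5} - \frac{1532}{87} \gamma_{6}


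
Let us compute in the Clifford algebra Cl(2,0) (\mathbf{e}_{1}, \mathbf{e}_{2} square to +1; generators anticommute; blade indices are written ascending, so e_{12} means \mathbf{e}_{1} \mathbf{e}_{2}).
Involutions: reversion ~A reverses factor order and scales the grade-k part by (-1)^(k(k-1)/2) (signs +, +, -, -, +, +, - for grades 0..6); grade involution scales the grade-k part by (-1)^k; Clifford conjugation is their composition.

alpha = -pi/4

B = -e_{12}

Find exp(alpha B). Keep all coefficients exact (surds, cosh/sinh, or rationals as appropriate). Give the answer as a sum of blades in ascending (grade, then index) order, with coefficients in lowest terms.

B^2 = (-1)^2*(e_{12})^2 = 1*(-1) = -1 (a basis 2-blade squares to minus the product of its generators' squares).
B^2 = -1 — the negative square puts this in the circular regime; l = 1, alpha*l = - \frac{\pi}{4}, so exp(alpha B) = cos(- \frac{\pi}{4}) + (sin(- \frac{\pi}{4})/1)*B = \frac{\sqrt{2}}{2} + (- \frac{\sqrt{2}}{2})*B.
Answer: \frac{\sqrt{2}}{2} + \frac{\sqrt{2}}{2} e_{12}


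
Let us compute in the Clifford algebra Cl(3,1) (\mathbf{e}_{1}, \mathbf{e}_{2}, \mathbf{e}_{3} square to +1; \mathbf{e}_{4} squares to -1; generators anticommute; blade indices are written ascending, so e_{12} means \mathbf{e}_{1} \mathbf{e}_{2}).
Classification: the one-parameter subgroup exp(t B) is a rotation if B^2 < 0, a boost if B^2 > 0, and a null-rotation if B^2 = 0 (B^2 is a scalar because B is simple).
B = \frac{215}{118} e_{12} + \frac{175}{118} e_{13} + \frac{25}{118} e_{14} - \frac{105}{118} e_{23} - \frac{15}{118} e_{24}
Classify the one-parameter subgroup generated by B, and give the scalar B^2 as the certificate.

B^2 term by term: the squares give (\frac{215}{118})^2*(e_{12})^2 + (\frac{175}{118})^2*(e_{13})^2 + (\frac{25}{118})^2*(e_{14})^2 + (-\frac{105}{118})^2*(e_{23})^2 + (-\frac{15}{118})^2*(e_{24})^2 = \frac{46225}{13924}*(-1) + \frac{30625}{13924}*(-1) + \frac{625}{13924}*(+1) + \frac{11025}{13924}*(-1) + \frac{225}{13924}*(+1) = -\frac{25}{4} (each basis 2-blade squares to minus the product of its generators' squares); cross terms between blades sharing an index anticommute and cancel; the commuting (index-disjoint) pairs give grade-4 terms 2*c*c'*(blade product), which cancel blade by blade — e_{1234}: \frac{2625}{6962} - \frac{2625}{6962} = 0 — confirming B is simple. So B^2 = -\frac{25}{4}.
Answer: rotation, certificate B^2 = -\frac{25}{4}. B^2 = -\frac{25}{4} is basis-independent, so its sign is the whole story.


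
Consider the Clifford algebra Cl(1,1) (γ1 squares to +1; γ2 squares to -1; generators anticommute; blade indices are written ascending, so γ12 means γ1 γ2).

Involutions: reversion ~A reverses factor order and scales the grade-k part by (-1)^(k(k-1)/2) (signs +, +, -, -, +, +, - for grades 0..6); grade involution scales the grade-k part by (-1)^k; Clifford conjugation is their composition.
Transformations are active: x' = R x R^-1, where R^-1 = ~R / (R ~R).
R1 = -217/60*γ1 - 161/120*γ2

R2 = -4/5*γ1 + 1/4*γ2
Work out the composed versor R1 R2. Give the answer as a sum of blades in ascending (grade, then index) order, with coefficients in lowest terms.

Distribute over the terms of R1 (each basis-blade product reordered to ascending indices, repeated generators contracted through their squares):
(-217/60*γ1) R2 = 217/75 - 217/240*γ12
(-161/120*γ2) R2 = 161/480 - 161/150*γ12
Summing the partial products and collecting blades:
Answer: 2583/800 - 791/400*γ12


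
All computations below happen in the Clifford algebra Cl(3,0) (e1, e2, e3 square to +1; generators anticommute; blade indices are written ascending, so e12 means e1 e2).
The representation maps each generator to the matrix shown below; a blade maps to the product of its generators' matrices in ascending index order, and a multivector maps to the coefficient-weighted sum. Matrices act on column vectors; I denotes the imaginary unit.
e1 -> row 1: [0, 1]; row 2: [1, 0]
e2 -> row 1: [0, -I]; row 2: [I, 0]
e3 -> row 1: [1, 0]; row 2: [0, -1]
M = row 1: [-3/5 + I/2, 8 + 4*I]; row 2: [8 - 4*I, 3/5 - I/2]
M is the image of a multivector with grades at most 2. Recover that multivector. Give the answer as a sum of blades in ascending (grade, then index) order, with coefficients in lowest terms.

Method: 1, rho(e1), rho(e2), rho(e3) form a trace-orthogonal basis of the 2x2 complex matrices (tr(X Y) = 2 if X = Y, else 0), so M = m0*1 + m1*rho(e1) + m2*rho(e2) + m3*rho(e3) with m0 = tr(M)/2 = 0, m1 = tr(M rho(e1))/2 = 8, m2 = tr(M rho(e2))/2 = -4, m3 = tr(M rho(e3))/2 = -3/5 + I/2.
Multiplying table entries, the bivector images are rho(e12) = I*rho(e3), rho(e13) = -I*rho(e2), rho(e23) = I*rho(e1); with real blade coefficients the real parts of m0..m3 are the coefficients of 1, e1, e2, e3 and the imaginary parts give the bivectors (e23: Im m1, e13: -Im m2, e12: Im m3).
Answer: 8*e1 - 4*e2 - 3/5*e3 + 1/2*e12


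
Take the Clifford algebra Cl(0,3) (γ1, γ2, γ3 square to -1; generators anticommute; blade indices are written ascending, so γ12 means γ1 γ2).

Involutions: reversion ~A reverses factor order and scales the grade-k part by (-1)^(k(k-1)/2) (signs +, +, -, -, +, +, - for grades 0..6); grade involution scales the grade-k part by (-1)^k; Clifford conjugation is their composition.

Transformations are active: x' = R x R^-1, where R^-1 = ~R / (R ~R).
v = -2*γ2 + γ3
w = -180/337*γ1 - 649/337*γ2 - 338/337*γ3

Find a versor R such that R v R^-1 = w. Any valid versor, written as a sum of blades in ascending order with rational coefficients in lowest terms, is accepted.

Sketch: the shared square -5 makes R = v + w = -180/337*γ1 - 1323/337*γ2 - 1/337*γ3 the natural versor; its sandwich fixes that direction, negates (v - w)/2, and sends v to w.
Answer: -180/337*γ1 - 1323/337*γ2 - 1/337*γ3


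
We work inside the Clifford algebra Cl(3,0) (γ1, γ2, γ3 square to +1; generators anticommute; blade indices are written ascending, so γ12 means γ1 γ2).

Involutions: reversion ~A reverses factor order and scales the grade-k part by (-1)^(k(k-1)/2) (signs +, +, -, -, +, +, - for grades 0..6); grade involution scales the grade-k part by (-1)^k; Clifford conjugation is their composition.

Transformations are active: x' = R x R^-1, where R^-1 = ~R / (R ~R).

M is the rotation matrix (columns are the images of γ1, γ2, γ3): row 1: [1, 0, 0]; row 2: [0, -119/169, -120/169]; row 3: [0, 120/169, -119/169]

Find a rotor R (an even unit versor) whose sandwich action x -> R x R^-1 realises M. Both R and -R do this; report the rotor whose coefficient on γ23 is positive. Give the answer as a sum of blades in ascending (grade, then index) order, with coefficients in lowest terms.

Method: write R = a + b12*γ12 + b13*γ13 + b23*γ23 with a^2 + b12^2 + b13^2 + b23^2 = 1 (so R^-1 = ~R). Expanding the columns R e_j ~R gives tr M = 4a^2 - 1 and, from the antisymmetric part, M21 - M12 = -4a*b12, M13 - M31 = 4a*b13, M32 - M23 = -4a*b23.
Here tr M = -69/169, so a^2 = (1 + tr M)/4 = 25/169 and a = ±5/13. Taking a = 5/13: M21 - M12 = 0, M13 - M31 = 0, M32 - M23 = 240/169, giving b12 = 0, b13 = 0, b23 = -12/13, i.e. R = 5/13 - 12/13*γ23.
Its γ23 coefficient is negative, so report the other preimage -R.
Answer: -5/13 + 12/13*γ23. Note: both R and -R realise this M (trace -69/169); the covering map identifies them, and the γ23-coefficient sign is the tie-breaker.


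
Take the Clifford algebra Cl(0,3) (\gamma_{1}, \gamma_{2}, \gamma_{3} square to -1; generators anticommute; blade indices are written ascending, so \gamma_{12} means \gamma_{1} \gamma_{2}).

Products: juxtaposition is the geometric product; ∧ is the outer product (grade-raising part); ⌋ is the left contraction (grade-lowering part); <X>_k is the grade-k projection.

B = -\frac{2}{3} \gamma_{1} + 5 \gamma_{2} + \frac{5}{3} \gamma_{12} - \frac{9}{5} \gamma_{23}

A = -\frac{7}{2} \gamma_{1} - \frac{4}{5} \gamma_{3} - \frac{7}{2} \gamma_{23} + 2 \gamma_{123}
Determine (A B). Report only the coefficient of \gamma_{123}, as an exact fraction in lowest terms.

step 1: -\frac{259}{30} + \frac{18}{5} \gamma_{1} + \frac{1091}{150} \gamma_{2} - \frac{125}{6} \gamma_{3} - \frac{35}{2} \gamma_{12} + \frac{109}{30} \gamma_{13} + \frac{16}{3} \gamma_{23} + \frac{73}{10} \gamma_{123}
Answer: \frac{73}{10}


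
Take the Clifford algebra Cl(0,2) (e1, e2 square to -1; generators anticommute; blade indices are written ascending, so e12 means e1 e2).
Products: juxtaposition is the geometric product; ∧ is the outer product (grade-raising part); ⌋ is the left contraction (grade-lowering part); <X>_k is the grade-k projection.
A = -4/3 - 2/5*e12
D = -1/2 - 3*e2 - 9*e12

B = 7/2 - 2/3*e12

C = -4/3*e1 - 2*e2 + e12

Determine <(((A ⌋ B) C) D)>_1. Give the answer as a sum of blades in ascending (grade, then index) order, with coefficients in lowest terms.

step 1: -74/15 + 8/9*e12
step 2: -8/9 + 376/45*e1 + 1172/135*e2 - 74/15*e12
step 3: -806/45 - 874/9*e1 + 9926/135*e2 - 73/5*e12
step 4: -874/9*e1 + 9926/135*e2
Answer: -874/9*e1 + 9926/135*e2


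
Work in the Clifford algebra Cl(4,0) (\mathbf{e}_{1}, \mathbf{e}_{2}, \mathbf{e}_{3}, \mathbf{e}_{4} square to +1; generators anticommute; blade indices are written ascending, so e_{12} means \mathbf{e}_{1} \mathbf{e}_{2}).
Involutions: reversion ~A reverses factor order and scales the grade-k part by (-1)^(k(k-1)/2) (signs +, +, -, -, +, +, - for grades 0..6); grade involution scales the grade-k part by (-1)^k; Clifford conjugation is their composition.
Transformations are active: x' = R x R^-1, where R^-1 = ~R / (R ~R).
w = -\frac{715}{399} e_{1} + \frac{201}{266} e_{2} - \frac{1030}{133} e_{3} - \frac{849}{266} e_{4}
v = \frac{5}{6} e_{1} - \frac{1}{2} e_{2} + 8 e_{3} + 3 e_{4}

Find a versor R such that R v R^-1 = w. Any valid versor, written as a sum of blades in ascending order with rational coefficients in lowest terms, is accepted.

Since q(v) = q(w) = \frac{1331}{18}, the sum R = v + w = -\frac{255}{266} e_{1} + \frac{34}{133} e_{2} + \frac{34}{133} e_{3} - \frac{51}{266} e_{4} does the job whenever invertible.
Answer: -\frac{255}{266} e_{1} + \frac{34}{133} e_{2} + \frac{34}{133} e_{3} - \frac{51}{266} e_{4}


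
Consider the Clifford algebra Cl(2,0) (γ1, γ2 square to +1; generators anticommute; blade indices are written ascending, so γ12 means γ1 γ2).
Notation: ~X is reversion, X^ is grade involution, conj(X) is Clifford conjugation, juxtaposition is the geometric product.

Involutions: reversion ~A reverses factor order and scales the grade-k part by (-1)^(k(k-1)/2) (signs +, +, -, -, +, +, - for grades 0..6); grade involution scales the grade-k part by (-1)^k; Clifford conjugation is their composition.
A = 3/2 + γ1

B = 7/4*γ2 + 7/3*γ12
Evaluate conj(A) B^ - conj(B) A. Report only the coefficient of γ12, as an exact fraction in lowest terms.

first term: -119/24*γ2 + 21/4*γ12
second term: -7/24*γ2 - 7/4*γ12
Answer: 7


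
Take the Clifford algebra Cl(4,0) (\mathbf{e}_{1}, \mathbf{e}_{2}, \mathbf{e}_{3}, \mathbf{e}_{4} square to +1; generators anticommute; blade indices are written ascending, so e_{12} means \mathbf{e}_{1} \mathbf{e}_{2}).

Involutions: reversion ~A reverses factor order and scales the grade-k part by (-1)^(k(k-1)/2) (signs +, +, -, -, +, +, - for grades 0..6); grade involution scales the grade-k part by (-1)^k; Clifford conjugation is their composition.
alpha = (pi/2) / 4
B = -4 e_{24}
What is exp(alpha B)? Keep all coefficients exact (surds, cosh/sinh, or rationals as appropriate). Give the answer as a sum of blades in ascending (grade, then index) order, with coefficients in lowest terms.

B^2 = (-4)^2*(e_{24})^2 = 16*(-1) = -16 (a basis 2-blade squares to minus the product of its generators' squares).
B^2 = -16 — since the square is negative, the closed form is circular: l = 4, alpha*l = \frac{\pi}{2}, so exp(alpha B) = cos(\frac{\pi}{2}) + (sin(\frac{\pi}{2})/4)*B = 0 + (\frac{1}{4})*B.
Answer: -e_{24}


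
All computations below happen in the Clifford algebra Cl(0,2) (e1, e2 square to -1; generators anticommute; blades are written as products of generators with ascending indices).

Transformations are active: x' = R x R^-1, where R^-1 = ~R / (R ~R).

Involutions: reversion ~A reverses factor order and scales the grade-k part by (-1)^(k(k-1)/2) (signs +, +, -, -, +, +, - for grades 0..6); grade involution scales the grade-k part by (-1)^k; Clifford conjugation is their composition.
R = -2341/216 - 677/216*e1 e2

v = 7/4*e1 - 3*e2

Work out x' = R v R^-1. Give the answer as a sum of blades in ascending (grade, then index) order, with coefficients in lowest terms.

~R = -2341/216 + 677/216*e1 e2, and R ~R = 2969305/23328, so R^-1 = ~R / (2969305/23328).
R v = -24511/864*e1 + 23353/864*e2
Answer: 47403/15385*e1 - 98641/61540*e2


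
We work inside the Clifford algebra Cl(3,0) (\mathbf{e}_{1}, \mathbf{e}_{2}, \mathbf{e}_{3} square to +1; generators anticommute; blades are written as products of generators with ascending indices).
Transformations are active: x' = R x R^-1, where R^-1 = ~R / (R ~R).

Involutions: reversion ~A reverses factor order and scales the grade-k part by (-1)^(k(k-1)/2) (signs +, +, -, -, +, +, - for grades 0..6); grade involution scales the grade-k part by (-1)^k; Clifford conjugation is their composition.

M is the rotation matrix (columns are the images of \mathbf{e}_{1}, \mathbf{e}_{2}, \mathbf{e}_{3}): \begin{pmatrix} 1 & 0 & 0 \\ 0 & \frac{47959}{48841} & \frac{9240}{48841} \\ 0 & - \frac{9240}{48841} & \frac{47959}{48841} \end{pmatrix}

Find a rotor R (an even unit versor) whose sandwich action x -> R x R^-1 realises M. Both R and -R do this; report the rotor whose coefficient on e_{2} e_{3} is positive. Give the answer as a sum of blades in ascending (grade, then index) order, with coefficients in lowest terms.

Method: write R = a + b12*e_{1} e_{2} + b13*e_{1} e_{3} + b23*e_{2} e_{3} with a^2 + b12^2 + b13^2 + b23^2 = 1 (so R^-1 = ~R). Expanding the columns R e_j ~R gives tr M = 4a^2 - 1 and, from the antisymmetric part, M21 - M12 = -4a*b12, M13 - M31 = 4a*b13, M32 - M23 = -4a*b23.
Here tr M = \frac{144759}{48841}, so a^2 = (1 + tr M)/4 = \frac{48400}{48841} and a = ±\frac{220}{221}. Taking a = \frac{220}{221}: M21 - M12 = 0, M13 - M31 = 0, M32 - M23 = -\frac{18480}{48841}, giving b12 = 0, b13 = 0, b23 = \frac{21}{221}, i.e. R = \frac{220}{221} + \frac{21}{221} e_{2} e_{3}.
Its e_{2} e_{3} coefficient is already positive.
Answer: \frac{220}{221} + \frac{21}{221} e_{2} e_{3}. Note: both R and -R realise this M (trace \frac{144759}{48841}); the covering map identifies them, and the e_{2} e_{3}-coefficient sign is the tie-breaker.


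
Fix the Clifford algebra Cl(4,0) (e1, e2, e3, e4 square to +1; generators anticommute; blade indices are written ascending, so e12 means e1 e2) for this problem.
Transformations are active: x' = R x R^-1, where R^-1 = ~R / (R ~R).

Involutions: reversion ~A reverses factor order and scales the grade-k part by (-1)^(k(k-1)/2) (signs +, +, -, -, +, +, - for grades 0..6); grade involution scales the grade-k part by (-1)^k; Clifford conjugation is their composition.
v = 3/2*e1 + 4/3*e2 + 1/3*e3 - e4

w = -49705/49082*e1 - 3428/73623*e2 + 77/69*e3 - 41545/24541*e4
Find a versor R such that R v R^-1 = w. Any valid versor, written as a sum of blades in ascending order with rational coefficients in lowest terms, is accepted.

Since q(v) = q(w) = 185/36, the sum R = v + w = 11959/24541*e1 + 94736/73623*e2 + 100/69*e3 - 66086/24541*e4 does the job whenever invertible.
Answer: 11959/24541*e1 + 94736/73623*e2 + 100/69*e3 - 66086/24541*e4


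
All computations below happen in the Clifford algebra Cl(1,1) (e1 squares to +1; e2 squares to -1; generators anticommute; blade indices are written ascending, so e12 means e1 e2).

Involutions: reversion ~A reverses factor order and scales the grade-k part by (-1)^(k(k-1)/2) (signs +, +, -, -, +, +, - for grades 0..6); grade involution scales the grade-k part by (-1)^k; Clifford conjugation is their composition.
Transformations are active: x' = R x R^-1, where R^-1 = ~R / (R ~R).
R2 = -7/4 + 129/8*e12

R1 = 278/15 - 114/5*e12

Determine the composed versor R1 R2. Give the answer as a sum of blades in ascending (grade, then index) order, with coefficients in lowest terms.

Distribute over the terms of R1 (each basis-blade product reordered to ascending indices, repeated generators contracted through their squares):
(278/15) R2 = -973/30 + 5977/20*e12
(-114/5*e12) R2 = -7353/20 + 399/10*e12
Summing the partial products and collecting blades:
Answer: -4801/12 + 1355/4*e12


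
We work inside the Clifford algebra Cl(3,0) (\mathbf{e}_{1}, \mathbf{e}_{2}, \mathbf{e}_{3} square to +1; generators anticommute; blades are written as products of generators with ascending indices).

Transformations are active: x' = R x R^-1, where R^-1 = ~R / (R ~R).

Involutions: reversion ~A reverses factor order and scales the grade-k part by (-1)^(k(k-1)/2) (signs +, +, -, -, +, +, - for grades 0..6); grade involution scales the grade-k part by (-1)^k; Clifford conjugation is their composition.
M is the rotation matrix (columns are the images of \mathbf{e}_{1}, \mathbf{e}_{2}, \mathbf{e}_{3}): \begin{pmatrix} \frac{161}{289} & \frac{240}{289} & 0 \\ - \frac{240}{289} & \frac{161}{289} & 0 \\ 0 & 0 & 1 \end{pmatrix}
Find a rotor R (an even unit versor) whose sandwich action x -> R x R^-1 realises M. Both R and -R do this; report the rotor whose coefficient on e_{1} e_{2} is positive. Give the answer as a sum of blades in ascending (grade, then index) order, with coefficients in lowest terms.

Method: write R = a + b12*e_{1} e_{2} + b13*e_{1} e_{3} + b23*e_{2} e_{3} with a^2 + b12^2 + b13^2 + b23^2 = 1 (so R^-1 = ~R). Expanding the columns R e_j ~R gives tr M = 4a^2 - 1 and, from the antisymmetric part, M21 - M12 = -4a*b12, M13 - M31 = 4a*b13, M32 - M23 = -4a*b23.
Here tr M = \frac{611}{289}, so a^2 = (1 + tr M)/4 = \frac{225}{289} and a = ±\frac{15}{17}. Taking a = \frac{15}{17}: M21 - M12 = -\frac{480}{289}, M13 - M31 = 0, M32 - M23 = 0, giving b12 = \frac{8}{17}, b13 = 0, b23 = 0, i.e. R = \frac{15}{17} + \frac{8}{17} e_{1} e_{2}.
Its e_{1} e_{2} coefficient is already positive.
Answer: \frac{15}{17} + \frac{8}{17} e_{1} e_{2}. Sheet selection: the two-to-one cover makes ±R indistinguishable at the matrix level (trace \frac{611}{289}), so uniqueness comes from the required sign on e_{1} e_{2}.


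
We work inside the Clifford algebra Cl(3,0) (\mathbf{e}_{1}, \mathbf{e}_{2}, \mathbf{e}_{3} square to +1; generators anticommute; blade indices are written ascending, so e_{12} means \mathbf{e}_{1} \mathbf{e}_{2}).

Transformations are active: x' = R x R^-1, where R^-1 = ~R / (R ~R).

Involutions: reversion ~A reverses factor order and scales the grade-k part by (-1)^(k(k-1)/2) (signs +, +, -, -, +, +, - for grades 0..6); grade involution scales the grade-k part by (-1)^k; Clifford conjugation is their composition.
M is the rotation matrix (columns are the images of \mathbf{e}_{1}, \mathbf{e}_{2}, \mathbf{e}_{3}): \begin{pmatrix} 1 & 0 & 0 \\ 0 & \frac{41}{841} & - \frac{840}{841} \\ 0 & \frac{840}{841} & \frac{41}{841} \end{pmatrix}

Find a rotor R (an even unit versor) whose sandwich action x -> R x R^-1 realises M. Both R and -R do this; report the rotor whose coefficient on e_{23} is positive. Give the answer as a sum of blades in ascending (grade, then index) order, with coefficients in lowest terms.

Method: write R = a + b12*e_{12} + b13*e_{13} + b23*e_{23} with a^2 + b12^2 + b13^2 + b23^2 = 1 (so R^-1 = ~R). Expanding the columns R e_j ~R gives tr M = 4a^2 - 1 and, from the antisymmetric part, M21 - M12 = -4a*b12, M13 - M31 = 4a*b13, M32 - M23 = -4a*b23.
Here tr M = \frac{923}{841}, so a^2 = (1 + tr M)/4 = \frac{441}{841} and a = ±\frac{21}{29}. Taking a = \frac{21}{29}: M21 - M12 = 0, M13 - M31 = 0, M32 - M23 = \frac{1680}{841}, giving b12 = 0, b13 = 0, b23 = -\frac{20}{29}, i.e. R = \frac{21}{29} - \frac{20}{29} e_{23}.
Its e_{23} coefficient is negative, so report the other preimage -R.
Answer: -\frac{21}{29} + \frac{20}{29} e_{23}. Why the constraint matters: R and -R act identically through the sandwich — M has trace \frac{923}{841} either way — so only the sign condition on e_{23} picks one of the two preimages.


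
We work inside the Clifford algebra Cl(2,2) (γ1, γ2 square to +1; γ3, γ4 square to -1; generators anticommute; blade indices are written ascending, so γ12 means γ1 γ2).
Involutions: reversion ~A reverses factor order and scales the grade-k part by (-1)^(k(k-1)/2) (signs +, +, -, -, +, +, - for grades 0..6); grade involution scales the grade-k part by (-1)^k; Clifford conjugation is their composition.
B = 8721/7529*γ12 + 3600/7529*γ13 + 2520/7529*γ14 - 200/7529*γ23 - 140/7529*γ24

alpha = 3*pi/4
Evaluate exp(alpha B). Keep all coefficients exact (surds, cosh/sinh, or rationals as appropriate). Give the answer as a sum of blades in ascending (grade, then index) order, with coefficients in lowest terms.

B^2 term by term: the squares give (8721/7529)^2*(γ12)^2 + (3600/7529)^2*(γ13)^2 + (2520/7529)^2*(γ14)^2 + (-200/7529)^2*(γ23)^2 + (-140/7529)^2*(γ24)^2 = 76055841/56685841*(-1) + 12960000/56685841*(+1) + 6350400/56685841*(+1) + 40000/56685841*(+1) + 19600/56685841*(+1) = -1 (each basis 2-blade squares to minus the product of its generators' squares); cross terms between blades sharing an index anticommute and cancel; the commuting (index-disjoint) pairs give grade-4 terms 2*c*c'*(blade product), which cancel blade by blade — γ1234: 1008000/56685841 - 1008000/56685841 = 0 — confirming B is simple. So B^2 = -1.
B^2 = -1 — B^2 < 0, so the exponential closes trigonometrically: l = 1, alpha*l = 3*pi/4, so exp(alpha B) = cos(3*pi/4) + (sin(3*pi/4)/1)*B = -sqrt(2)/2 + (sqrt(2)/2)*B.
Answer: -sqrt(2)/2 + 8721*sqrt(2)/15058*γ12 + 1800*sqrt(2)/7529*γ13 + 1260*sqrt(2)/7529*γ14 - 100*sqrt(2)/7529*γ23 - 70*sqrt(2)/7529*γ24


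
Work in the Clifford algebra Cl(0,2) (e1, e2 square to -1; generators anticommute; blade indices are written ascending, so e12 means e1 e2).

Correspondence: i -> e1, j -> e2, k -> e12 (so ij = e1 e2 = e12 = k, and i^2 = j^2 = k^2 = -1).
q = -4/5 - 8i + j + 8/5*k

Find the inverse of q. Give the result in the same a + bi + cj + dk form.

In blades: q = -4/5 - 8*e1 + e2 + 8/5*e12.
With qbar = -4/5 + 8*e1 - e2 - 8/5*e12 (scalar fixed, mapped units negated), q qbar = 341/5 (the sum of squared coefficients), so q^-1 = qbar / (341/5) = -4/341 + 40/341*e1 - 5/341*e2 - 8/341*e12; translating back:
Answer: -4/341 + 40/341*i - 5/341*j - 8/341*k


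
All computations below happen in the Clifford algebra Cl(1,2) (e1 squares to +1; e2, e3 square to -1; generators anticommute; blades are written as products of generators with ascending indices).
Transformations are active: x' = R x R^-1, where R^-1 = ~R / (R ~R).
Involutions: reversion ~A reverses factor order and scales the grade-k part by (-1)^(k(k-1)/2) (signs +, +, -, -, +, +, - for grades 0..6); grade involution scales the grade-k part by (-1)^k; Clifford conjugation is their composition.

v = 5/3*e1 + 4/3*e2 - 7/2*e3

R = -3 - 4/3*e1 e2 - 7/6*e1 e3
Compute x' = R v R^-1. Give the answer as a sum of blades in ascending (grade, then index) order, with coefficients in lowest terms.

~R = -3 + 4/3*e1 e2 + 7/6*e1 e3, and R ~R = 211/36, so R^-1 = ~R / (211/36).
R v = -263/36*e1 - 16/9*e2 + 112/9*e3 + 56/9*e1 e2 e3
Answer: 3679/633*e1 - 420/211*e2 - 8113/1266*e3


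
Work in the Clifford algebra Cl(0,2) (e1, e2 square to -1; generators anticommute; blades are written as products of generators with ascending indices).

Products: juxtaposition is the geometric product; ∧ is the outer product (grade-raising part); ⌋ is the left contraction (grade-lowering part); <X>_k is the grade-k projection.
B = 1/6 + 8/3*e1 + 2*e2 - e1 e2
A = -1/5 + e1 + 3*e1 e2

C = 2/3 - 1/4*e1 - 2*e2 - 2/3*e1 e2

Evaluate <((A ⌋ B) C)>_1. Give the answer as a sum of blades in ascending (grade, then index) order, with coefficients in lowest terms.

step 1: 3/10 - 8/15*e1 + 3/5*e2 + 1/5*e1 e2
step 2: 7/5 - 31/72*e1 - 109/180*e2 + 23/20*e1 e2
step 3: -31/72*e1 - 109/180*e2
Answer: -31/72*e1 - 109/180*e2


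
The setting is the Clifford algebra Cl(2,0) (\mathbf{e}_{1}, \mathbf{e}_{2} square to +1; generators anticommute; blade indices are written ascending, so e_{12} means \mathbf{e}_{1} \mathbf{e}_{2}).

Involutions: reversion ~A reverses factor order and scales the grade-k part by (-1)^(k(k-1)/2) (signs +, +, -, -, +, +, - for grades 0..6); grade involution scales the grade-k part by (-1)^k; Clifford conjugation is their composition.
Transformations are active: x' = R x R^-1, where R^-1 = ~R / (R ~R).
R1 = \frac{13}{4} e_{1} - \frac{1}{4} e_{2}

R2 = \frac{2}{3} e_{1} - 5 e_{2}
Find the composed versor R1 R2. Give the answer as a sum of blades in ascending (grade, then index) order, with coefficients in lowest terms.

Distribute over the terms of R1 (each basis-blade product reordered to ascending indices, repeated generators contracted through their squares):
(\frac{13}{4} e_{1}) R2 = \frac{13}{6} - \frac{65}{4} e_{12}
(-\frac{1}{4} e_{2}) R2 = \frac{5}{4} + \frac{1}{6} e_{12}
Summing the partial products and collecting blades:
Answer: \frac{41}{12} - \frac{193}{12} e_{12}


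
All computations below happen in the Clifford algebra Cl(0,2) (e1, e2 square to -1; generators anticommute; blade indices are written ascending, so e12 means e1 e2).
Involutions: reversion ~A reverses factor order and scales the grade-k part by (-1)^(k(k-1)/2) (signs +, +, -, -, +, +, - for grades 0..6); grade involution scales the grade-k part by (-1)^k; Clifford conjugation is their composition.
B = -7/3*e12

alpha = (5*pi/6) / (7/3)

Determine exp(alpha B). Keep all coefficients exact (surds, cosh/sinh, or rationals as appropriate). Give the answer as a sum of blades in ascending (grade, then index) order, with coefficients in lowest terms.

B^2 = (-7/3)^2*(e12)^2 = 49/9*(-1) = -49/9 (a basis 2-blade squares to minus the product of its generators' squares).
B^2 = -49/9 — circular case — the even/odd split gives cos and sin: l = 7/3, alpha*l = 5*pi/6, so exp(alpha B) = cos(5*pi/6) + (sin(5*pi/6)/(7/3))*B = -sqrt(3)/2 + (3/14)*B.
Answer: -sqrt(3)/2 - 1/2*e12


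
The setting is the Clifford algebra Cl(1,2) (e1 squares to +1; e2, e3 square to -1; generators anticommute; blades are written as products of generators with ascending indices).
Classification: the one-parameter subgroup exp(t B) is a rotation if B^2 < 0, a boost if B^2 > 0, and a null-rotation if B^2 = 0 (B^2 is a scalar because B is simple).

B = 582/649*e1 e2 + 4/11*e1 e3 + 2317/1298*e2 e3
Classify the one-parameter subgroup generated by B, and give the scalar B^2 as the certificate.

B^2 term by term: the squares give (582/649)^2*(e1 e2)^2 + (4/11)^2*(e1 e3)^2 + (2317/1298)^2*(e2 e3)^2 = 338724/421201*(+1) + 16/121*(+1) + 5368489/1684804*(-1) = -9/4 (each basis 2-blade squares to minus the product of its generators' squares); cross terms between blades sharing an index anticommute and cancel. So B^2 = -9/4.
Answer: rotation, certificate B^2 = -9/4. The class reads off the invariant scalar -9/4 directly.


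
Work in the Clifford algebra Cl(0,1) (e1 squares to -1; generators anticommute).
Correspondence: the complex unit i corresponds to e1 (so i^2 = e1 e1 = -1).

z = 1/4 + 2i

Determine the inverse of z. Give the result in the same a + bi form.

In blades: z = 1/4 + 2*e1.
With qbar = 1/4 - 2*e1 (scalar fixed, mapped units negated), z qbar = 65/16 (the sum of squared coefficients), so z^-1 = qbar / (65/16) = 4/65 - 32/65*e1; translating back:
Answer: 4/65 - 32/65*i


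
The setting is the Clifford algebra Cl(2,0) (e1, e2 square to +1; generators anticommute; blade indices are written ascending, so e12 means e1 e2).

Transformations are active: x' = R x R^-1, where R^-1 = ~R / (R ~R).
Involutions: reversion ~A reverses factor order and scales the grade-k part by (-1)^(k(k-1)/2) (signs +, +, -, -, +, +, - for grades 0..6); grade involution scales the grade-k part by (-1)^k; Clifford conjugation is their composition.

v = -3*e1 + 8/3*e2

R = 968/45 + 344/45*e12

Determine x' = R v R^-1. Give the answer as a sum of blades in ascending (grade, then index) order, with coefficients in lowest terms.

~R = 968/45 - 344/45*e12, and R ~R = 211072/405, so R^-1 = ~R / (211072/405).
R v = -1192/27*e1 + 2168/27*e2
Answer: -3188/4947*e1 + 6533/1649*e2


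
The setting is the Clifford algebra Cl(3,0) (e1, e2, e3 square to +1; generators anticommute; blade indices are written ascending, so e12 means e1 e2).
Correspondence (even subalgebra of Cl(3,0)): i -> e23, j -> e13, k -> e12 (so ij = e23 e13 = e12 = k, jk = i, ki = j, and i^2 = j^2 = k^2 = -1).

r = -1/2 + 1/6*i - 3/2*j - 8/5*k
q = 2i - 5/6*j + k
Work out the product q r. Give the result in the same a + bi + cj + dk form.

In blades: q = e12 - 5/6*e13 + 2*e23, r = -1/2 - 8/5*e12 - 3/2*e13 + 1/6*e23.
Distribute q over r term by term (generator squares from the signature, products reordered to ascending indices): (e12)*r = 8/5 - 1/2*e12 + 1/6*e13 + 3/2*e23; (-5/6*e13)*r = -5/4 + 5/36*e12 + 5/12*e13 + 4/3*e23; (2*e23)*r = -1/3 - 3*e12 + 16/5*e13 - e23.
Sum: 1/60 - 121/36*e12 + 227/60*e13 + 11/6*e23; translating back through the correspondence:
Answer: 1/60 + 11/6*i + 227/60*j - 121/36*k


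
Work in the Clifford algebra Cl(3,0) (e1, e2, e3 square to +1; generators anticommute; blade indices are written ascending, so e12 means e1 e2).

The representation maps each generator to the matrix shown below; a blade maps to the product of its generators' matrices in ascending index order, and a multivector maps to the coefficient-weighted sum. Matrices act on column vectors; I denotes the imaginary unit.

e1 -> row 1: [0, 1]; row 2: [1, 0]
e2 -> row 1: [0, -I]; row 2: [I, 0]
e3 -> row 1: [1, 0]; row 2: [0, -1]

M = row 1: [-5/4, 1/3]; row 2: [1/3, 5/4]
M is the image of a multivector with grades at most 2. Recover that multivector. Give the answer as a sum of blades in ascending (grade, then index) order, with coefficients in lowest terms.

Method: 1, rho(e1), rho(e2), rho(e3) form a trace-orthogonal basis of the 2x2 complex matrices (tr(X Y) = 2 if X = Y, else 0), so M = m0*1 + m1*rho(e1) + m2*rho(e2) + m3*rho(e3) with m0 = tr(M)/2 = 0, m1 = tr(M rho(e1))/2 = 1/3, m2 = tr(M rho(e2))/2 = 0, m3 = tr(M rho(e3))/2 = -5/4.
Multiplying table entries, the bivector images are rho(e12) = I*rho(e3), rho(e13) = -I*rho(e2), rho(e23) = I*rho(e1); with real blade coefficients the real parts of m0..m3 are the coefficients of 1, e1, e2, e3 and the imaginary parts give the bivectors (e23: Im m1, e13: -Im m2, e12: Im m3).
Answer: 1/3*e1 - 5/4*e3


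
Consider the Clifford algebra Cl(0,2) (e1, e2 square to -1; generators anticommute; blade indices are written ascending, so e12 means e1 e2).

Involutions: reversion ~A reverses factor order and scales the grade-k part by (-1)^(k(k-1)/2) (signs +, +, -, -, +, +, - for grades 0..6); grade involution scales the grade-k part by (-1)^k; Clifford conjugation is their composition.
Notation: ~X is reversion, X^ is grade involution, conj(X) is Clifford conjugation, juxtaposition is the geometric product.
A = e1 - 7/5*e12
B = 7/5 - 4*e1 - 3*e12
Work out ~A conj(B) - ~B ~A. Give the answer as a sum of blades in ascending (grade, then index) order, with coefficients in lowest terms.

first term: -41/5 + 7/5*e1 + 13/5*e2 + 49/25*e12
second term: -1/5 + 7/5*e1 + 43/5*e2 + 49/25*e12
Answer: -8 - 6*e2


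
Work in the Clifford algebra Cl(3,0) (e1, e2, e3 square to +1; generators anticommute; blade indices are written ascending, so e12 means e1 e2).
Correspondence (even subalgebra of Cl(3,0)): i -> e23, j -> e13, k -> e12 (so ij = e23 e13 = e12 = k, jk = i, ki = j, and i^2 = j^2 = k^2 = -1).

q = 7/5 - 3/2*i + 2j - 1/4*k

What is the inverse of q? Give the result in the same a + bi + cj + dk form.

In blades: q = 7/5 - 1/4*e12 + 2*e13 - 3/2*e23.
With qbar = 7/5 + 1/4*e12 - 2*e13 + 3/2*e23 (scalar fixed, mapped units negated), q qbar = 3309/400 (the sum of squared coefficients), so q^-1 = qbar / (3309/400) = 560/3309 + 100/3309*e12 - 800/3309*e13 + 200/1103*e23; translating back:
Answer: 560/3309 + 200/1103*i - 800/3309*j + 100/3309*k


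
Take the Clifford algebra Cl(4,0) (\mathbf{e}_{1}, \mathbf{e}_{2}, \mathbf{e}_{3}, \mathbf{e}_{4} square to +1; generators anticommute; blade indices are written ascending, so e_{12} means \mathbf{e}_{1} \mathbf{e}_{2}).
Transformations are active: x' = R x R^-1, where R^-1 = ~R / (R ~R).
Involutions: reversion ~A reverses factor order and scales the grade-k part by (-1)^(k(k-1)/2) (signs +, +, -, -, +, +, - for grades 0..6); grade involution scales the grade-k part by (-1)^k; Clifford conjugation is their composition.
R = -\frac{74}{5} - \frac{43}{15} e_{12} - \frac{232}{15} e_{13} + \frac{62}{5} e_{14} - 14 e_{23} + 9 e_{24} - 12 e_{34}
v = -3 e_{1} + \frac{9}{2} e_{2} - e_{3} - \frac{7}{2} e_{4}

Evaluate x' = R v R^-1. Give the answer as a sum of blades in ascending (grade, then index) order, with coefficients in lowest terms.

~R = -\frac{74}{5} + \frac{43}{15} e_{12} + \frac{232}{15} e_{13} - \frac{62}{5} e_{14} + 14 e_{23} - 9 e_{24} + 12 e_{34}, and R ~R = \frac{234278}{225}, so R^-1 = ~R / (\frac{234278}{225}).
R v = \frac{107}{30} e_{1} - \frac{927}{10} e_{2} + \frac{367}{5} e_{3} + \frac{73}{2} e_{4} + \frac{1717}{15} e_{123} - \frac{2183}{30} e_{124} + \frac{1538}{15} e_{134} + 4 e_{234}
Answer: -\frac{38715}{10186} e_{1} + \frac{32359}{10186} e_{2} - \frac{21534}{5093} e_{3} - \frac{1480}{5093} e_{4}


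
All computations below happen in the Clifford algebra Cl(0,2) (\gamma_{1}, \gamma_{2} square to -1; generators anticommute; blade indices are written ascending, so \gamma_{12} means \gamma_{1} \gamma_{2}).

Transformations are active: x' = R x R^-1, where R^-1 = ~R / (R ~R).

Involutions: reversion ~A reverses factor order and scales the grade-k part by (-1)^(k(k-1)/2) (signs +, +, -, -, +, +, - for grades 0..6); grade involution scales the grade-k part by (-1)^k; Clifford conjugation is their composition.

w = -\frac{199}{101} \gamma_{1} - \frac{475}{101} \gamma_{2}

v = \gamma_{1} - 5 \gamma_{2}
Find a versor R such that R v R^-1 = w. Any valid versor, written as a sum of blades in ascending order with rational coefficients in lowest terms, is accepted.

Construction: equal norms (both -26) license R = v + w = -\frac{98}{101} \gamma_{1} - \frac{980}{101} \gamma_{2} — nothing changes along that direction, while (v - w)/2 changes sign, so v maps onto w.
Answer: -\frac{98}{101} \gamma_{1} - \frac{980}{101} \gamma_{2}


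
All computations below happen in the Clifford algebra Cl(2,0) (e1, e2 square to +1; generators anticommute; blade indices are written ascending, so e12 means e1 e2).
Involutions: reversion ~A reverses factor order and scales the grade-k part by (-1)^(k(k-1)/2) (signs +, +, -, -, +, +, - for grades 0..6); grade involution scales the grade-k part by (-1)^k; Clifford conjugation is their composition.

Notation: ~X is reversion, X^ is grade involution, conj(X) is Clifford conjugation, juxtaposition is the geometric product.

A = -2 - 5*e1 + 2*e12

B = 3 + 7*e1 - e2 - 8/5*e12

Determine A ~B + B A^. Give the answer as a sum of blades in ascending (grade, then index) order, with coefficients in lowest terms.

first term: -221/5 - 31*e1 - 20*e2 + 39/5*e12
second term: 161/5 + 3*e1 + 24*e2 + 71/5*e12
Answer: -12 - 28*e1 + 4*e2 + 22*e12
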